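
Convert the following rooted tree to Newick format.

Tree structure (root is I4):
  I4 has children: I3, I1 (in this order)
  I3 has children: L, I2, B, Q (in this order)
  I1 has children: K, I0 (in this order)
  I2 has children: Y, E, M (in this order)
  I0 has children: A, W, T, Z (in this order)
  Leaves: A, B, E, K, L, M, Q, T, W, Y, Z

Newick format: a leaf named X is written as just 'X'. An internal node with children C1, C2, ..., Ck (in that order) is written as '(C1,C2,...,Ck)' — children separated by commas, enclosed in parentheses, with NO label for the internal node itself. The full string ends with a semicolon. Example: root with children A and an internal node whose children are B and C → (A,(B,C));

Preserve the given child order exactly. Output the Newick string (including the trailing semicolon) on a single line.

Answer: ((L,(Y,E,M),B,Q),(K,(A,W,T,Z)));

Derivation:
internal I4 with children ['I3', 'I1']
  internal I3 with children ['L', 'I2', 'B', 'Q']
    leaf 'L' → 'L'
    internal I2 with children ['Y', 'E', 'M']
      leaf 'Y' → 'Y'
      leaf 'E' → 'E'
      leaf 'M' → 'M'
    → '(Y,E,M)'
    leaf 'B' → 'B'
    leaf 'Q' → 'Q'
  → '(L,(Y,E,M),B,Q)'
  internal I1 with children ['K', 'I0']
    leaf 'K' → 'K'
    internal I0 with children ['A', 'W', 'T', 'Z']
      leaf 'A' → 'A'
      leaf 'W' → 'W'
      leaf 'T' → 'T'
      leaf 'Z' → 'Z'
    → '(A,W,T,Z)'
  → '(K,(A,W,T,Z))'
→ '((L,(Y,E,M),B,Q),(K,(A,W,T,Z)))'
Final: ((L,(Y,E,M),B,Q),(K,(A,W,T,Z)));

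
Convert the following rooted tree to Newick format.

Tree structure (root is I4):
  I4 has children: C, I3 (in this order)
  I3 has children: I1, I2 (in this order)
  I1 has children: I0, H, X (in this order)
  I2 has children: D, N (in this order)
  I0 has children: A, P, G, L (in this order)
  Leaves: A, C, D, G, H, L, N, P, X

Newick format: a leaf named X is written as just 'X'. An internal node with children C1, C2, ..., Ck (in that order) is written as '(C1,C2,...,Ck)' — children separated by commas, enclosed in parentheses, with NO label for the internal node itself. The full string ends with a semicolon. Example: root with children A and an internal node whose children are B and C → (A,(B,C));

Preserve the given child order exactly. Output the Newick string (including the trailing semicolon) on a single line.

Answer: (C,(((A,P,G,L),H,X),(D,N)));

Derivation:
internal I4 with children ['C', 'I3']
  leaf 'C' → 'C'
  internal I3 with children ['I1', 'I2']
    internal I1 with children ['I0', 'H', 'X']
      internal I0 with children ['A', 'P', 'G', 'L']
        leaf 'A' → 'A'
        leaf 'P' → 'P'
        leaf 'G' → 'G'
        leaf 'L' → 'L'
      → '(A,P,G,L)'
      leaf 'H' → 'H'
      leaf 'X' → 'X'
    → '((A,P,G,L),H,X)'
    internal I2 with children ['D', 'N']
      leaf 'D' → 'D'
      leaf 'N' → 'N'
    → '(D,N)'
  → '(((A,P,G,L),H,X),(D,N))'
→ '(C,(((A,P,G,L),H,X),(D,N)))'
Final: (C,(((A,P,G,L),H,X),(D,N)));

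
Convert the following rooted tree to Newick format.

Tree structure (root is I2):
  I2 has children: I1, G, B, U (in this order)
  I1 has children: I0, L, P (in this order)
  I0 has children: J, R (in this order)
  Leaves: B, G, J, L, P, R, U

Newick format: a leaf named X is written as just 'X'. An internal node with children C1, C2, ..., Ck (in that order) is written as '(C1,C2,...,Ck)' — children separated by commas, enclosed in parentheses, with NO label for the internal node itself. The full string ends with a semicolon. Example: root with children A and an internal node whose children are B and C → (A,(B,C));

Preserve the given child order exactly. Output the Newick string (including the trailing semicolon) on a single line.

Answer: (((J,R),L,P),G,B,U);

Derivation:
internal I2 with children ['I1', 'G', 'B', 'U']
  internal I1 with children ['I0', 'L', 'P']
    internal I0 with children ['J', 'R']
      leaf 'J' → 'J'
      leaf 'R' → 'R'
    → '(J,R)'
    leaf 'L' → 'L'
    leaf 'P' → 'P'
  → '((J,R),L,P)'
  leaf 'G' → 'G'
  leaf 'B' → 'B'
  leaf 'U' → 'U'
→ '(((J,R),L,P),G,B,U)'
Final: (((J,R),L,P),G,B,U);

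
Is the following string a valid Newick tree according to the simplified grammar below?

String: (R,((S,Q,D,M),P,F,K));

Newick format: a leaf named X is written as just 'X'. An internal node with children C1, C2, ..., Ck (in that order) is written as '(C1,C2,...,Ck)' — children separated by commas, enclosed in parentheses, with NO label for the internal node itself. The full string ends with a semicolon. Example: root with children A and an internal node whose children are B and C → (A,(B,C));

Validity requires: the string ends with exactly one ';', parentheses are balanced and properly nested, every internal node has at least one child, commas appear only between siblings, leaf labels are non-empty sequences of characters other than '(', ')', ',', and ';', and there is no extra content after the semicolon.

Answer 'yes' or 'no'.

Input: (R,((S,Q,D,M),P,F,K));
Paren balance: 3 '(' vs 3 ')' OK
Ends with single ';': True
Full parse: OK
Valid: True

Answer: yes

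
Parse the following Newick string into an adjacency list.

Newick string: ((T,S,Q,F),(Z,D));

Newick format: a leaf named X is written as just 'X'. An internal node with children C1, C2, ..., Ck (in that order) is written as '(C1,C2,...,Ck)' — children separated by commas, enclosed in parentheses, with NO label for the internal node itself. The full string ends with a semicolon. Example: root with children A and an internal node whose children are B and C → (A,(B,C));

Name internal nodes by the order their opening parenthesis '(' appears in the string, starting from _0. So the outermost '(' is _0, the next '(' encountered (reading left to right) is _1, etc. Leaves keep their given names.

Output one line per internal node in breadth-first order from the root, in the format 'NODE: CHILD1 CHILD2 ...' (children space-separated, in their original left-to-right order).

Input: ((T,S,Q,F),(Z,D));
Scanning left-to-right, naming '(' by encounter order:
  pos 0: '(' -> open internal node _0 (depth 1)
  pos 1: '(' -> open internal node _1 (depth 2)
  pos 9: ')' -> close internal node _1 (now at depth 1)
  pos 11: '(' -> open internal node _2 (depth 2)
  pos 15: ')' -> close internal node _2 (now at depth 1)
  pos 16: ')' -> close internal node _0 (now at depth 0)
Total internal nodes: 3
BFS adjacency from root:
  _0: _1 _2
  _1: T S Q F
  _2: Z D

Answer: _0: _1 _2
_1: T S Q F
_2: Z D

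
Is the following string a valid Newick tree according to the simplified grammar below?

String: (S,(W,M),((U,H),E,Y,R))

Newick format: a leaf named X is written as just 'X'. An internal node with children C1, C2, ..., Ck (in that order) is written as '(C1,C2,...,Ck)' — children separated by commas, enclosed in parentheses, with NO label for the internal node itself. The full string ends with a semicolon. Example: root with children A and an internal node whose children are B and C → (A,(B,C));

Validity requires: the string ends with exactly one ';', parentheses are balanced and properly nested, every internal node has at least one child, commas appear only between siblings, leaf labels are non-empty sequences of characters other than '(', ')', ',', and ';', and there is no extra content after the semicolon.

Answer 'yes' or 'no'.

Input: (S,(W,M),((U,H),E,Y,R))
Paren balance: 4 '(' vs 4 ')' OK
Ends with single ';': False
Full parse: FAILS (must end with ;)
Valid: False

Answer: no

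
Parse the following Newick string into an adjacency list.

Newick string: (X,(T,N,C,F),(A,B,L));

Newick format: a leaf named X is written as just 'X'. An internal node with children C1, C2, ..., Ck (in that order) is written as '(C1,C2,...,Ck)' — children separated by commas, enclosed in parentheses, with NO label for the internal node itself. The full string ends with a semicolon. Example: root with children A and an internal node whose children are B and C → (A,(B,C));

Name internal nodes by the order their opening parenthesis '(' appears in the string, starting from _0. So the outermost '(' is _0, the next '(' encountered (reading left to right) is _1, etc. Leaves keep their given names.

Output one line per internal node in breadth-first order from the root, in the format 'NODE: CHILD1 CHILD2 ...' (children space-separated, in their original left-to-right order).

Input: (X,(T,N,C,F),(A,B,L));
Scanning left-to-right, naming '(' by encounter order:
  pos 0: '(' -> open internal node _0 (depth 1)
  pos 3: '(' -> open internal node _1 (depth 2)
  pos 11: ')' -> close internal node _1 (now at depth 1)
  pos 13: '(' -> open internal node _2 (depth 2)
  pos 19: ')' -> close internal node _2 (now at depth 1)
  pos 20: ')' -> close internal node _0 (now at depth 0)
Total internal nodes: 3
BFS adjacency from root:
  _0: X _1 _2
  _1: T N C F
  _2: A B L

Answer: _0: X _1 _2
_1: T N C F
_2: A B L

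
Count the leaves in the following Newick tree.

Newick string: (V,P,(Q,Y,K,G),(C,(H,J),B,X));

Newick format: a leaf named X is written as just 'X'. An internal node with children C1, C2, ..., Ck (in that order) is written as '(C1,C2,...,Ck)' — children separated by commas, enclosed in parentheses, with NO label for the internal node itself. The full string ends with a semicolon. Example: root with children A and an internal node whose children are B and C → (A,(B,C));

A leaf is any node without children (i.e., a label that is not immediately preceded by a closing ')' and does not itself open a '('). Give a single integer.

Answer: 11

Derivation:
Newick: (V,P,(Q,Y,K,G),(C,(H,J),B,X));
Scan left-to-right; a leaf is any maximal label run not followed by '(':
  pos 1: leaf 'V' → count = 1
  pos 3: leaf 'P' → count = 2
  pos 6: leaf 'Q' → count = 3
  pos 8: leaf 'Y' → count = 4
  pos 10: leaf 'K' → count = 5
  pos 12: leaf 'G' → count = 6
  pos 16: leaf 'C' → count = 7
  pos 19: leaf 'H' → count = 8
  pos 21: leaf 'J' → count = 9
  pos 24: leaf 'B' → count = 10
  pos 26: leaf 'X' → count = 11
Total leaves: 11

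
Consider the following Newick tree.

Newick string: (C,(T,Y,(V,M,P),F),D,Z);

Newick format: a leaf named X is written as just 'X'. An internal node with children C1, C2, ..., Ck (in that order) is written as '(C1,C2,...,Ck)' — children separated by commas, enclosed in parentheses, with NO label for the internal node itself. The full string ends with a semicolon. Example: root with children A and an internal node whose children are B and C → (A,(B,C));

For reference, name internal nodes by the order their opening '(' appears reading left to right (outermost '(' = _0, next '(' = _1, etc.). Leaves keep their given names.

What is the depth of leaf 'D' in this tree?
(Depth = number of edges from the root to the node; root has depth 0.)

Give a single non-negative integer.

Newick: (C,(T,Y,(V,M,P),F),D,Z);
Naming internals by '(' encounter order: outermost '(' = _0, next = _1, ...
Query node: D
Path from root: _0 -> D
Depth of D: 1 (number of edges from root)

Answer: 1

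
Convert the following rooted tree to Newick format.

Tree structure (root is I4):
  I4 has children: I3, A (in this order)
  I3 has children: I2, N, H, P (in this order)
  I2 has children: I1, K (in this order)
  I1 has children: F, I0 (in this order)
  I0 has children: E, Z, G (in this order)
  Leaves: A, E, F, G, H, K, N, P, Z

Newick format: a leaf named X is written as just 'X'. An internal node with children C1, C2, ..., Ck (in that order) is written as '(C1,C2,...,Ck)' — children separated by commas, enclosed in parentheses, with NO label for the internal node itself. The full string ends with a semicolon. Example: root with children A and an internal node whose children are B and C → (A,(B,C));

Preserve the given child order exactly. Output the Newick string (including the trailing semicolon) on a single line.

Answer: ((((F,(E,Z,G)),K),N,H,P),A);

Derivation:
internal I4 with children ['I3', 'A']
  internal I3 with children ['I2', 'N', 'H', 'P']
    internal I2 with children ['I1', 'K']
      internal I1 with children ['F', 'I0']
        leaf 'F' → 'F'
        internal I0 with children ['E', 'Z', 'G']
          leaf 'E' → 'E'
          leaf 'Z' → 'Z'
          leaf 'G' → 'G'
        → '(E,Z,G)'
      → '(F,(E,Z,G))'
      leaf 'K' → 'K'
    → '((F,(E,Z,G)),K)'
    leaf 'N' → 'N'
    leaf 'H' → 'H'
    leaf 'P' → 'P'
  → '(((F,(E,Z,G)),K),N,H,P)'
  leaf 'A' → 'A'
→ '((((F,(E,Z,G)),K),N,H,P),A)'
Final: ((((F,(E,Z,G)),K),N,H,P),A);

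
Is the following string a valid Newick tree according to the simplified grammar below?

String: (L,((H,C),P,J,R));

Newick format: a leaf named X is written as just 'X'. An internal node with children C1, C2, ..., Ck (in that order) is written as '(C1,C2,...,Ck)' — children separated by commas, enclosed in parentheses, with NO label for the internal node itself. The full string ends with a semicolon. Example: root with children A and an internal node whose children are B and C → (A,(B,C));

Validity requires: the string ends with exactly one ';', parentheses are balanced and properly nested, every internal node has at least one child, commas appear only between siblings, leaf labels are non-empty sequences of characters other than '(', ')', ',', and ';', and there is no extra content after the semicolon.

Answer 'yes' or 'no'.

Input: (L,((H,C),P,J,R));
Paren balance: 3 '(' vs 3 ')' OK
Ends with single ';': True
Full parse: OK
Valid: True

Answer: yes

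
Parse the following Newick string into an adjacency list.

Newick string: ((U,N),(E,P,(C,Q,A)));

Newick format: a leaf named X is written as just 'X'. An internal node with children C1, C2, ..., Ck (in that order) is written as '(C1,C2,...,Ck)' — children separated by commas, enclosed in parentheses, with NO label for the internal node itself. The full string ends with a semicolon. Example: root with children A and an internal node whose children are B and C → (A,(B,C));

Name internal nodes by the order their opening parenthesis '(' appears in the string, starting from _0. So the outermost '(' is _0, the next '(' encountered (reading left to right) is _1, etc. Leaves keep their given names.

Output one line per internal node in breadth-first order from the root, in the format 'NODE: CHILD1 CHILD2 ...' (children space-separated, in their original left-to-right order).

Input: ((U,N),(E,P,(C,Q,A)));
Scanning left-to-right, naming '(' by encounter order:
  pos 0: '(' -> open internal node _0 (depth 1)
  pos 1: '(' -> open internal node _1 (depth 2)
  pos 5: ')' -> close internal node _1 (now at depth 1)
  pos 7: '(' -> open internal node _2 (depth 2)
  pos 12: '(' -> open internal node _3 (depth 3)
  pos 18: ')' -> close internal node _3 (now at depth 2)
  pos 19: ')' -> close internal node _2 (now at depth 1)
  pos 20: ')' -> close internal node _0 (now at depth 0)
Total internal nodes: 4
BFS adjacency from root:
  _0: _1 _2
  _1: U N
  _2: E P _3
  _3: C Q A

Answer: _0: _1 _2
_1: U N
_2: E P _3
_3: C Q A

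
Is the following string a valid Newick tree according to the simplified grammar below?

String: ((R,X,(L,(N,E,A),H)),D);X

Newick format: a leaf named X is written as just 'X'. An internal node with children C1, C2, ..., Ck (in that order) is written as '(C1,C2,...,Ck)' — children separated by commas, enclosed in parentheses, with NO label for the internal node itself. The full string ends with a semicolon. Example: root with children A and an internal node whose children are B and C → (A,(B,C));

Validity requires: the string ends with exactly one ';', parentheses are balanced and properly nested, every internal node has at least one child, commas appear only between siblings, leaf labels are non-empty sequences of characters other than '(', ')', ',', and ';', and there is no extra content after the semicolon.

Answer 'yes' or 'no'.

Input: ((R,X,(L,(N,E,A),H)),D);X
Paren balance: 4 '(' vs 4 ')' OK
Ends with single ';': False
Full parse: FAILS (must end with ;)
Valid: False

Answer: no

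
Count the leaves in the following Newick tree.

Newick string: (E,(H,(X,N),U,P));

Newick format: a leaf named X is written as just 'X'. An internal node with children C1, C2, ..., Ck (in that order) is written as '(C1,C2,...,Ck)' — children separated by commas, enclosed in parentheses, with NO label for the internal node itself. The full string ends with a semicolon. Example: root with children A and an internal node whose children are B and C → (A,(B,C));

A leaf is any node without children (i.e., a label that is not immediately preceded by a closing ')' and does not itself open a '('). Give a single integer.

Answer: 6

Derivation:
Newick: (E,(H,(X,N),U,P));
Scan left-to-right; a leaf is any maximal label run not followed by '(':
  pos 1: leaf 'E' → count = 1
  pos 4: leaf 'H' → count = 2
  pos 7: leaf 'X' → count = 3
  pos 9: leaf 'N' → count = 4
  pos 12: leaf 'U' → count = 5
  pos 14: leaf 'P' → count = 6
Total leaves: 6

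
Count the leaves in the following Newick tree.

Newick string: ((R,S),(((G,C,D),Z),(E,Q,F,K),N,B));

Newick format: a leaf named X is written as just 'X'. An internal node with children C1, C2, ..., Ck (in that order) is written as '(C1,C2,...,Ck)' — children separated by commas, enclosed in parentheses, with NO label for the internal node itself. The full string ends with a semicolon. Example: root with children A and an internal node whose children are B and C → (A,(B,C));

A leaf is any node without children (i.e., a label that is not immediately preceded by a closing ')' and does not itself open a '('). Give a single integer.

Answer: 12

Derivation:
Newick: ((R,S),(((G,C,D),Z),(E,Q,F,K),N,B));
Scan left-to-right; a leaf is any maximal label run not followed by '(':
  pos 2: leaf 'R' → count = 1
  pos 4: leaf 'S' → count = 2
  pos 10: leaf 'G' → count = 3
  pos 12: leaf 'C' → count = 4
  pos 14: leaf 'D' → count = 5
  pos 17: leaf 'Z' → count = 6
  pos 21: leaf 'E' → count = 7
  pos 23: leaf 'Q' → count = 8
  pos 25: leaf 'F' → count = 9
  pos 27: leaf 'K' → count = 10
  pos 30: leaf 'N' → count = 11
  pos 32: leaf 'B' → count = 12
Total leaves: 12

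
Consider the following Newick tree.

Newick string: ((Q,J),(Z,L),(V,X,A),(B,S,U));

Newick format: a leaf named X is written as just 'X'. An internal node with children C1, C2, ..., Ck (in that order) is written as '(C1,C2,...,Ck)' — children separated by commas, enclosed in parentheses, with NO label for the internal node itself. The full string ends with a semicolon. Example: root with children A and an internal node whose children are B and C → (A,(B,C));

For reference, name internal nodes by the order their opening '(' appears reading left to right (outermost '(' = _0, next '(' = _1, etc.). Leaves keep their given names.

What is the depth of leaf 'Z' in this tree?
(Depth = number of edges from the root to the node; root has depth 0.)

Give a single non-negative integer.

Answer: 2

Derivation:
Newick: ((Q,J),(Z,L),(V,X,A),(B,S,U));
Naming internals by '(' encounter order: outermost '(' = _0, next = _1, ...
Query node: Z
Path from root: _0 -> _2 -> Z
Depth of Z: 2 (number of edges from root)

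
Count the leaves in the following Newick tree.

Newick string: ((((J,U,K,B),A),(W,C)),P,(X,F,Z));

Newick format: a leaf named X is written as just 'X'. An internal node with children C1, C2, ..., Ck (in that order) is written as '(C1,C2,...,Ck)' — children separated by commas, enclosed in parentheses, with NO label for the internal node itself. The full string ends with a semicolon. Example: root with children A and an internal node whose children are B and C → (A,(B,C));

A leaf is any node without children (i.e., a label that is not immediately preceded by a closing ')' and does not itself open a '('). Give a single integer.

Answer: 11

Derivation:
Newick: ((((J,U,K,B),A),(W,C)),P,(X,F,Z));
Scan left-to-right; a leaf is any maximal label run not followed by '(':
  pos 4: leaf 'J' → count = 1
  pos 6: leaf 'U' → count = 2
  pos 8: leaf 'K' → count = 3
  pos 10: leaf 'B' → count = 4
  pos 13: leaf 'A' → count = 5
  pos 17: leaf 'W' → count = 6
  pos 19: leaf 'C' → count = 7
  pos 23: leaf 'P' → count = 8
  pos 26: leaf 'X' → count = 9
  pos 28: leaf 'F' → count = 10
  pos 30: leaf 'Z' → count = 11
Total leaves: 11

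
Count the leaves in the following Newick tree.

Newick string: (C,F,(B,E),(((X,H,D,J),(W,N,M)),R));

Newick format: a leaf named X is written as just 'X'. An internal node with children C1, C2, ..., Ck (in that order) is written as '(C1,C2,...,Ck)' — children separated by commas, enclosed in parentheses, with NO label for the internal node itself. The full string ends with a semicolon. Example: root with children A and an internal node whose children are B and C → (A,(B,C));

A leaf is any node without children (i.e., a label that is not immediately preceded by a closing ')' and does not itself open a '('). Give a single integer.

Newick: (C,F,(B,E),(((X,H,D,J),(W,N,M)),R));
Scan left-to-right; a leaf is any maximal label run not followed by '(':
  pos 1: leaf 'C' → count = 1
  pos 3: leaf 'F' → count = 2
  pos 6: leaf 'B' → count = 3
  pos 8: leaf 'E' → count = 4
  pos 14: leaf 'X' → count = 5
  pos 16: leaf 'H' → count = 6
  pos 18: leaf 'D' → count = 7
  pos 20: leaf 'J' → count = 8
  pos 24: leaf 'W' → count = 9
  pos 26: leaf 'N' → count = 10
  pos 28: leaf 'M' → count = 11
  pos 32: leaf 'R' → count = 12
Total leaves: 12

Answer: 12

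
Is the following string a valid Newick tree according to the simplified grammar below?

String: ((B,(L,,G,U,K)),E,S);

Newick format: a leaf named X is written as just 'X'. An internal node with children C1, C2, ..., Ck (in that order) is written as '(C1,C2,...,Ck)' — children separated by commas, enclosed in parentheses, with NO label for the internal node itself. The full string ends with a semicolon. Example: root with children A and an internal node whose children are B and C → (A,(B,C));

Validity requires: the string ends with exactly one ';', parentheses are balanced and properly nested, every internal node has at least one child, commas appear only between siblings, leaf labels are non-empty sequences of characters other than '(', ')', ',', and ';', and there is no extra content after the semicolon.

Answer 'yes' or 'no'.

Answer: no

Derivation:
Input: ((B,(L,,G,U,K)),E,S);
Paren balance: 3 '(' vs 3 ')' OK
Ends with single ';': True
Full parse: FAILS (empty leaf label at pos 7)
Valid: False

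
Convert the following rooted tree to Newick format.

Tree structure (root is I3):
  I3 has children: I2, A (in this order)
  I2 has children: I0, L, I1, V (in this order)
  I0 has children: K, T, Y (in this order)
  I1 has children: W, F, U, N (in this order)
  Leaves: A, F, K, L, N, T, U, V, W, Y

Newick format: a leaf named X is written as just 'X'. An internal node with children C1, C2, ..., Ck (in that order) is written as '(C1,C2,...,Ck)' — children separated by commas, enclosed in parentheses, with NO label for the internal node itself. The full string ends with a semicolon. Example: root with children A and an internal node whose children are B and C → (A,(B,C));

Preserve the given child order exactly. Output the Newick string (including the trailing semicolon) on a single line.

Answer: (((K,T,Y),L,(W,F,U,N),V),A);

Derivation:
internal I3 with children ['I2', 'A']
  internal I2 with children ['I0', 'L', 'I1', 'V']
    internal I0 with children ['K', 'T', 'Y']
      leaf 'K' → 'K'
      leaf 'T' → 'T'
      leaf 'Y' → 'Y'
    → '(K,T,Y)'
    leaf 'L' → 'L'
    internal I1 with children ['W', 'F', 'U', 'N']
      leaf 'W' → 'W'
      leaf 'F' → 'F'
      leaf 'U' → 'U'
      leaf 'N' → 'N'
    → '(W,F,U,N)'
    leaf 'V' → 'V'
  → '((K,T,Y),L,(W,F,U,N),V)'
  leaf 'A' → 'A'
→ '(((K,T,Y),L,(W,F,U,N),V),A)'
Final: (((K,T,Y),L,(W,F,U,N),V),A);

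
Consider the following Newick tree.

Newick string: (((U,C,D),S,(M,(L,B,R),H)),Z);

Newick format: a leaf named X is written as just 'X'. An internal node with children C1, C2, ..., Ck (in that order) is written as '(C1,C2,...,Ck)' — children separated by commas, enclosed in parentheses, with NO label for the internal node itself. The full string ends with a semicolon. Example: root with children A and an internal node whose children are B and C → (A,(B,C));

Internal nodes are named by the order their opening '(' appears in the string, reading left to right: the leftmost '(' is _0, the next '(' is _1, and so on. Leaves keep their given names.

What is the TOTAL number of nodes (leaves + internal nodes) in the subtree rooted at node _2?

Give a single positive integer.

Newick: (((U,C,D),S,(M,(L,B,R),H)),Z);
Locate _2: it is the '(' at position 2 (the 3rd '(' reading left to right).
Query: subtree rooted at _2
_2: subtree_size = 1 + 3
  U: subtree_size = 1 + 0
  C: subtree_size = 1 + 0
  D: subtree_size = 1 + 0
Total subtree size of _2: 4

Answer: 4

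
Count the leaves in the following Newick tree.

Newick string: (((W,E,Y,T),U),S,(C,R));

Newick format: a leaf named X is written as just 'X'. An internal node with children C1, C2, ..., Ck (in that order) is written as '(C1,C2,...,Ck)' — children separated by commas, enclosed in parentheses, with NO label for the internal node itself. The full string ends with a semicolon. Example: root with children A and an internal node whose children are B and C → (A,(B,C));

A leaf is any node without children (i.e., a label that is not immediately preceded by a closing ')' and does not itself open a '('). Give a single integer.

Answer: 8

Derivation:
Newick: (((W,E,Y,T),U),S,(C,R));
Scan left-to-right; a leaf is any maximal label run not followed by '(':
  pos 3: leaf 'W' → count = 1
  pos 5: leaf 'E' → count = 2
  pos 7: leaf 'Y' → count = 3
  pos 9: leaf 'T' → count = 4
  pos 12: leaf 'U' → count = 5
  pos 15: leaf 'S' → count = 6
  pos 18: leaf 'C' → count = 7
  pos 20: leaf 'R' → count = 8
Total leaves: 8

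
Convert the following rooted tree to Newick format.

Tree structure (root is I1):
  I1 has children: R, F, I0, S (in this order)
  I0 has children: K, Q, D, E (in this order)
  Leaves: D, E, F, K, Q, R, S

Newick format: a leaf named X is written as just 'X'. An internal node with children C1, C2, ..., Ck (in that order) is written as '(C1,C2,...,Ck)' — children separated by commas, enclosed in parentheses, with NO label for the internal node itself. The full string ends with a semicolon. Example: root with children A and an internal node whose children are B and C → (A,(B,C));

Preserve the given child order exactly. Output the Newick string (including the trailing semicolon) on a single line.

Answer: (R,F,(K,Q,D,E),S);

Derivation:
internal I1 with children ['R', 'F', 'I0', 'S']
  leaf 'R' → 'R'
  leaf 'F' → 'F'
  internal I0 with children ['K', 'Q', 'D', 'E']
    leaf 'K' → 'K'
    leaf 'Q' → 'Q'
    leaf 'D' → 'D'
    leaf 'E' → 'E'
  → '(K,Q,D,E)'
  leaf 'S' → 'S'
→ '(R,F,(K,Q,D,E),S)'
Final: (R,F,(K,Q,D,E),S);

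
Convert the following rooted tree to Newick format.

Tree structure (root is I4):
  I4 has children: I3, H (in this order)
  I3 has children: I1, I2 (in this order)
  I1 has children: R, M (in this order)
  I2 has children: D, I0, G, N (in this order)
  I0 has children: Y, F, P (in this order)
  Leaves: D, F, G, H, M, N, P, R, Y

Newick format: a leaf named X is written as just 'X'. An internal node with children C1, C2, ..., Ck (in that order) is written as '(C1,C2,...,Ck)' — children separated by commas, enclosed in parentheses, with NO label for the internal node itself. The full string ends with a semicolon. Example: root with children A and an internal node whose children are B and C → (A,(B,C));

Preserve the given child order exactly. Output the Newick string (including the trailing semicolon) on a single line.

internal I4 with children ['I3', 'H']
  internal I3 with children ['I1', 'I2']
    internal I1 with children ['R', 'M']
      leaf 'R' → 'R'
      leaf 'M' → 'M'
    → '(R,M)'
    internal I2 with children ['D', 'I0', 'G', 'N']
      leaf 'D' → 'D'
      internal I0 with children ['Y', 'F', 'P']
        leaf 'Y' → 'Y'
        leaf 'F' → 'F'
        leaf 'P' → 'P'
      → '(Y,F,P)'
      leaf 'G' → 'G'
      leaf 'N' → 'N'
    → '(D,(Y,F,P),G,N)'
  → '((R,M),(D,(Y,F,P),G,N))'
  leaf 'H' → 'H'
→ '(((R,M),(D,(Y,F,P),G,N)),H)'
Final: (((R,M),(D,(Y,F,P),G,N)),H);

Answer: (((R,M),(D,(Y,F,P),G,N)),H);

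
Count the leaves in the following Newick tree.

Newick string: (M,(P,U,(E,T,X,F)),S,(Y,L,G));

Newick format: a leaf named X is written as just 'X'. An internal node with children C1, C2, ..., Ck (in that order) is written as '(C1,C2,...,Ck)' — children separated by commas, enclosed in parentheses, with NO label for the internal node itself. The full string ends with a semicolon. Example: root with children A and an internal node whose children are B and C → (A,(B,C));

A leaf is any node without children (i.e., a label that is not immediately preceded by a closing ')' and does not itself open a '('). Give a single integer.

Newick: (M,(P,U,(E,T,X,F)),S,(Y,L,G));
Scan left-to-right; a leaf is any maximal label run not followed by '(':
  pos 1: leaf 'M' → count = 1
  pos 4: leaf 'P' → count = 2
  pos 6: leaf 'U' → count = 3
  pos 9: leaf 'E' → count = 4
  pos 11: leaf 'T' → count = 5
  pos 13: leaf 'X' → count = 6
  pos 15: leaf 'F' → count = 7
  pos 19: leaf 'S' → count = 8
  pos 22: leaf 'Y' → count = 9
  pos 24: leaf 'L' → count = 10
  pos 26: leaf 'G' → count = 11
Total leaves: 11

Answer: 11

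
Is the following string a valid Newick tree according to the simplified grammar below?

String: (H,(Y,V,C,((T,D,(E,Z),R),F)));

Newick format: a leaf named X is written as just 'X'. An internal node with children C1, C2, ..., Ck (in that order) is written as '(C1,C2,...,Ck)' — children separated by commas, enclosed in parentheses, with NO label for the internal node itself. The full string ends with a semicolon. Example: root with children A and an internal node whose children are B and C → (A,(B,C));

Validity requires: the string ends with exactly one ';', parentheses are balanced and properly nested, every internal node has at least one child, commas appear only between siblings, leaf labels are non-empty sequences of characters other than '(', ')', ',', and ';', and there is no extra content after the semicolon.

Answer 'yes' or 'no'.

Answer: yes

Derivation:
Input: (H,(Y,V,C,((T,D,(E,Z),R),F)));
Paren balance: 5 '(' vs 5 ')' OK
Ends with single ';': True
Full parse: OK
Valid: True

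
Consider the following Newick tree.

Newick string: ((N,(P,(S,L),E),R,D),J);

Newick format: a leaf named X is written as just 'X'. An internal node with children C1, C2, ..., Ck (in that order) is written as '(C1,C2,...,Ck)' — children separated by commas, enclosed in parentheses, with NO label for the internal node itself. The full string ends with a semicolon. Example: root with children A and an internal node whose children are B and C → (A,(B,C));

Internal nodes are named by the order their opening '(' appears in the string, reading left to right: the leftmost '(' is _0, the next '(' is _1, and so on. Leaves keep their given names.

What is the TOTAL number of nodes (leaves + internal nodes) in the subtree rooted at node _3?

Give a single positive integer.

Answer: 3

Derivation:
Newick: ((N,(P,(S,L),E),R,D),J);
Locate _3: it is the '(' at position 7 (the 4th '(' reading left to right).
Query: subtree rooted at _3
_3: subtree_size = 1 + 2
  S: subtree_size = 1 + 0
  L: subtree_size = 1 + 0
Total subtree size of _3: 3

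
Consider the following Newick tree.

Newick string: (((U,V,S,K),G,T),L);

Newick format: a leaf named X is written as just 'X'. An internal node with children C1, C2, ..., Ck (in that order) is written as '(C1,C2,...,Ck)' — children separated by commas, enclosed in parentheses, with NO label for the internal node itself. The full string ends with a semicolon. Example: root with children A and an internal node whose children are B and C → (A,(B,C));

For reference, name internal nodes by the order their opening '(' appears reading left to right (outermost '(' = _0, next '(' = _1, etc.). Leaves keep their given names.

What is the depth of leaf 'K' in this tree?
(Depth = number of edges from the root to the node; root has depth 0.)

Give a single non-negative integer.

Answer: 3

Derivation:
Newick: (((U,V,S,K),G,T),L);
Naming internals by '(' encounter order: outermost '(' = _0, next = _1, ...
Query node: K
Path from root: _0 -> _1 -> _2 -> K
Depth of K: 3 (number of edges from root)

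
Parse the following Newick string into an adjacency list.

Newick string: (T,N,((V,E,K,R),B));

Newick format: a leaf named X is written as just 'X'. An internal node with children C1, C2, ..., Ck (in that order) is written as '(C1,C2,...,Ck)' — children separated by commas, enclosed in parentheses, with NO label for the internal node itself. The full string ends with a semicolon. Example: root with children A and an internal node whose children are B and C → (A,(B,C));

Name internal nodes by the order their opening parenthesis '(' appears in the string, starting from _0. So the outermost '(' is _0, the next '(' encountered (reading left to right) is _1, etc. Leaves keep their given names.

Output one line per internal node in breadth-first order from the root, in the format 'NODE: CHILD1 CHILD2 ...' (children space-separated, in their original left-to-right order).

Answer: _0: T N _1
_1: _2 B
_2: V E K R

Derivation:
Input: (T,N,((V,E,K,R),B));
Scanning left-to-right, naming '(' by encounter order:
  pos 0: '(' -> open internal node _0 (depth 1)
  pos 5: '(' -> open internal node _1 (depth 2)
  pos 6: '(' -> open internal node _2 (depth 3)
  pos 14: ')' -> close internal node _2 (now at depth 2)
  pos 17: ')' -> close internal node _1 (now at depth 1)
  pos 18: ')' -> close internal node _0 (now at depth 0)
Total internal nodes: 3
BFS adjacency from root:
  _0: T N _1
  _1: _2 B
  _2: V E K R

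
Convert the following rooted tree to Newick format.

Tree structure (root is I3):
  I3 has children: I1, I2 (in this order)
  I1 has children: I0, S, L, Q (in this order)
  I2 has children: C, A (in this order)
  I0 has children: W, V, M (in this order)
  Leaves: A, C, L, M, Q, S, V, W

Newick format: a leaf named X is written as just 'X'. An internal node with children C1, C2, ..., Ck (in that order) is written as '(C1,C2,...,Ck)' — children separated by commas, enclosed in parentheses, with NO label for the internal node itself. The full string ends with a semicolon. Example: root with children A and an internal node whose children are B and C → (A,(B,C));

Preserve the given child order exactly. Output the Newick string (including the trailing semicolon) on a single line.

internal I3 with children ['I1', 'I2']
  internal I1 with children ['I0', 'S', 'L', 'Q']
    internal I0 with children ['W', 'V', 'M']
      leaf 'W' → 'W'
      leaf 'V' → 'V'
      leaf 'M' → 'M'
    → '(W,V,M)'
    leaf 'S' → 'S'
    leaf 'L' → 'L'
    leaf 'Q' → 'Q'
  → '((W,V,M),S,L,Q)'
  internal I2 with children ['C', 'A']
    leaf 'C' → 'C'
    leaf 'A' → 'A'
  → '(C,A)'
→ '(((W,V,M),S,L,Q),(C,A))'
Final: (((W,V,M),S,L,Q),(C,A));

Answer: (((W,V,M),S,L,Q),(C,A));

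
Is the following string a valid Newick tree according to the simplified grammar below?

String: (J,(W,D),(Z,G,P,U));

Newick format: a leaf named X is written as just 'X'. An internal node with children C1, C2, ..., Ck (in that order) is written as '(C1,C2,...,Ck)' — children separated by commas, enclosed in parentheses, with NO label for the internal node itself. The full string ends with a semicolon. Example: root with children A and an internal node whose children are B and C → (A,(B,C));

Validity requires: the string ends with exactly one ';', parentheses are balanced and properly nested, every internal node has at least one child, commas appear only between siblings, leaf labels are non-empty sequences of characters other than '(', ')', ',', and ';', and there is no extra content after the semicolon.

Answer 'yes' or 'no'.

Input: (J,(W,D),(Z,G,P,U));
Paren balance: 3 '(' vs 3 ')' OK
Ends with single ';': True
Full parse: OK
Valid: True

Answer: yes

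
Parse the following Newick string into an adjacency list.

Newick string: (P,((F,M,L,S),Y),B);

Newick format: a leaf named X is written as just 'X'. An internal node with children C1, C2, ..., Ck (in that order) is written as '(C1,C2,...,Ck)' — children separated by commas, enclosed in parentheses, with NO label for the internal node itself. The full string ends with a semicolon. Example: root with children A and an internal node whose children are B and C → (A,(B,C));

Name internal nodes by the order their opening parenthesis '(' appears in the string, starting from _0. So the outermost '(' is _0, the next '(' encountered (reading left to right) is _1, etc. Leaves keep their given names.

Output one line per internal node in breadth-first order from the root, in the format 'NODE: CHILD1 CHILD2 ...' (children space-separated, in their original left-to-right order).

Answer: _0: P _1 B
_1: _2 Y
_2: F M L S

Derivation:
Input: (P,((F,M,L,S),Y),B);
Scanning left-to-right, naming '(' by encounter order:
  pos 0: '(' -> open internal node _0 (depth 1)
  pos 3: '(' -> open internal node _1 (depth 2)
  pos 4: '(' -> open internal node _2 (depth 3)
  pos 12: ')' -> close internal node _2 (now at depth 2)
  pos 15: ')' -> close internal node _1 (now at depth 1)
  pos 18: ')' -> close internal node _0 (now at depth 0)
Total internal nodes: 3
BFS adjacency from root:
  _0: P _1 B
  _1: _2 Y
  _2: F M L S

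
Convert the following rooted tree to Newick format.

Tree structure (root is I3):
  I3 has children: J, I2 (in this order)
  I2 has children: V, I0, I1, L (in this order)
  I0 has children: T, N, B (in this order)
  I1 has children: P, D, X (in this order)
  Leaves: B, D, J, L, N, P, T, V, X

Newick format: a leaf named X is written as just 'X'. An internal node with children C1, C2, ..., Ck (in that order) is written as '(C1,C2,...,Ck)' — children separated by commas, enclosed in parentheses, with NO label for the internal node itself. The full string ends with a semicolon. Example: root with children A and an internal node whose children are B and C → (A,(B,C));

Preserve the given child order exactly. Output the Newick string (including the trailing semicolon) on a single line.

Answer: (J,(V,(T,N,B),(P,D,X),L));

Derivation:
internal I3 with children ['J', 'I2']
  leaf 'J' → 'J'
  internal I2 with children ['V', 'I0', 'I1', 'L']
    leaf 'V' → 'V'
    internal I0 with children ['T', 'N', 'B']
      leaf 'T' → 'T'
      leaf 'N' → 'N'
      leaf 'B' → 'B'
    → '(T,N,B)'
    internal I1 with children ['P', 'D', 'X']
      leaf 'P' → 'P'
      leaf 'D' → 'D'
      leaf 'X' → 'X'
    → '(P,D,X)'
    leaf 'L' → 'L'
  → '(V,(T,N,B),(P,D,X),L)'
→ '(J,(V,(T,N,B),(P,D,X),L))'
Final: (J,(V,(T,N,B),(P,D,X),L));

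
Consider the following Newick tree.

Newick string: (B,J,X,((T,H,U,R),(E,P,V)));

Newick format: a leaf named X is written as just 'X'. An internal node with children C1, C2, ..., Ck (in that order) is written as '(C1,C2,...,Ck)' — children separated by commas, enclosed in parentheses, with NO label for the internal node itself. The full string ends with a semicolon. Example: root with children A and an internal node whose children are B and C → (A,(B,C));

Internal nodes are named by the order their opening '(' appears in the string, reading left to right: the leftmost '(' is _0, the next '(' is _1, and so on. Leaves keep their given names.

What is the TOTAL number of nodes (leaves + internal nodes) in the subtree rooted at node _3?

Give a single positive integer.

Newick: (B,J,X,((T,H,U,R),(E,P,V)));
Locate _3: it is the '(' at position 18 (the 4th '(' reading left to right).
Query: subtree rooted at _3
_3: subtree_size = 1 + 3
  E: subtree_size = 1 + 0
  P: subtree_size = 1 + 0
  V: subtree_size = 1 + 0
Total subtree size of _3: 4

Answer: 4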